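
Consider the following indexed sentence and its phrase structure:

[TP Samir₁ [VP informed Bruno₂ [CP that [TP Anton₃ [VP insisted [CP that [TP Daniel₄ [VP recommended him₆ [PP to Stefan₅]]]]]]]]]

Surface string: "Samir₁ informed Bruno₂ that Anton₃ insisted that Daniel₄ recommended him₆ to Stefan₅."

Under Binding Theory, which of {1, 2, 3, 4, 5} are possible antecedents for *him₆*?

*him* is a pronoun, so Principle B applies: it must be free in its binding domain.
Binding domain of *him₆*: the embedded TP, whose subject is Daniel₄.
*Samir₁* c-commands the pronoun but from outside its binding domain, and is not c-commanded by it → coindexation permitted.
*Bruno₂* c-commands the pronoun but from outside its binding domain, and is not c-commanded by it → coindexation permitted.
*Anton₃* c-commands the pronoun but from outside its binding domain, and is not c-commanded by it → coindexation permitted.
*Daniel₄* c-commands the pronoun within its binding domain → coindexation would violate Principle B.
*Stefan₅*: the pronoun c-commands this R-expression → coindexation would violate Principle C on *Stefan₅*.

{1, 2, 3}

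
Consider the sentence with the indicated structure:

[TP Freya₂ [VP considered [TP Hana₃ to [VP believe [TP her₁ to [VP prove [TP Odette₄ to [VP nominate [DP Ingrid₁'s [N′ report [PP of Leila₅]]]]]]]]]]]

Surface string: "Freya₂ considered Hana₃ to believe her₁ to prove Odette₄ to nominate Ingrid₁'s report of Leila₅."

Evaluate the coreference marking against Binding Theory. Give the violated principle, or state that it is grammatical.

Principle C

The two coindexed NPs are *her₁* and *Ingrid₁*.
*Ingrid₁* is an R-expression. Principle C requires it to be free everywhere.
*her₁* c-commands it and carries the same index.
The R-expression is bound → Principle C violation.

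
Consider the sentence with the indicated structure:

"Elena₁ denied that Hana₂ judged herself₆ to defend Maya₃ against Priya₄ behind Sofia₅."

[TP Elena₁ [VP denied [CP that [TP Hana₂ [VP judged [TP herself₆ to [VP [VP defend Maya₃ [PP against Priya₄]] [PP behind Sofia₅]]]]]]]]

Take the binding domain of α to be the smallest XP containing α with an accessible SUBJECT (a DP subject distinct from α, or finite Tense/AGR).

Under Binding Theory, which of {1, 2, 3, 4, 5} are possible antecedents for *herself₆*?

{2}

*herself* is an anaphor, so Principle A applies: it must be bound in its binding domain.
Binding domain of *herself₆*: the embedded TP, whose subject is Hana₂.
*Elena₁* c-commands the anaphor but is outside its binding domain → cannot satisfy Principle A.
*Hana₂* c-commands the anaphor within its binding domain → licit binder.
*Maya₃* does not c-command the anaphor → cannot bind it.
*Priya₄* does not c-command the anaphor → cannot bind it.
*Sofia₅* does not c-command the anaphor → cannot bind it.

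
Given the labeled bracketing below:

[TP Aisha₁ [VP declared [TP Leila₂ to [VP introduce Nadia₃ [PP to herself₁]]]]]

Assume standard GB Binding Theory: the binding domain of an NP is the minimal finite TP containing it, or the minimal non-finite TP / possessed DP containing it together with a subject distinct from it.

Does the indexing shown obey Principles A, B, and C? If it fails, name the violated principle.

The two coindexed NPs are *Aisha₁* and *herself₁*.
*herself₁* is an anaphor. Principle A requires it to be bound within its binding domain — the embedded TP, whose subject is Leila₂.
Within that domain it is c-commanded by *Leila₂*, *Nadia₃*, none of which share its index.
*Aisha₁* does c-command the anaphor, but from outside its binding domain.
The anaphor is unbound in its domain → Principle A violation.

Principle A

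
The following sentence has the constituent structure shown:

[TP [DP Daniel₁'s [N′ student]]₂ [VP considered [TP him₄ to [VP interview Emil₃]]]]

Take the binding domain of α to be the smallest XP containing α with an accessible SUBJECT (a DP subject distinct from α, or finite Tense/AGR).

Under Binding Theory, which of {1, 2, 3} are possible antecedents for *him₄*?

*him* is a pronoun, so Principle B applies: it must be free in its binding domain.
Binding domain of *him₄*: the matrix TP, whose subject is [Daniel₁'s student]₂.
*Daniel₁* and the pronoun do not c-command one another → neither Principle B nor Principle C is at stake; coindexation permitted.
*[Daniel₁'s student]₂* c-commands the pronoun within its binding domain → coindexation would violate Principle B.
*Emil₃*: the pronoun c-commands this R-expression → coindexation would violate Principle C on *Emil₃*.

{1}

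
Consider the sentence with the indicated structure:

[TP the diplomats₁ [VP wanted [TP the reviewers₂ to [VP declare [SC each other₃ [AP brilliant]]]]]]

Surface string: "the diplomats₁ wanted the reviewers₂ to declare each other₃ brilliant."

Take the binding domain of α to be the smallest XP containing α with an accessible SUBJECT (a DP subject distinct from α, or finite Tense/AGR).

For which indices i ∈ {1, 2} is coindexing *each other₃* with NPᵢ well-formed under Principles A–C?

{2}

*each other* is an anaphor, so Principle A applies: it must be bound in its binding domain.
Binding domain of *each other₃*: the embedded TP, whose subject is the reviewers₂.
*the diplomats₁* c-commands the anaphor but is outside its binding domain → cannot satisfy Principle A.
*the reviewers₂* c-commands the anaphor within its binding domain → licit binder.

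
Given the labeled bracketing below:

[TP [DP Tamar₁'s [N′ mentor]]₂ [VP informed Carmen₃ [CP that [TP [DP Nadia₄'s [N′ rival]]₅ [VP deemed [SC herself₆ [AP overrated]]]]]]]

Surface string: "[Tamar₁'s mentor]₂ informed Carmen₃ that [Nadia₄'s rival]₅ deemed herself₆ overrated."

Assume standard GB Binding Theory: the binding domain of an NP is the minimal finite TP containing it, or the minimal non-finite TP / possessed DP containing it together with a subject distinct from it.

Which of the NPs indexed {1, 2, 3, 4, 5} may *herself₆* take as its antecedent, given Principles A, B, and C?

*herself* is an anaphor, so Principle A applies: it must be bound in its binding domain.
Binding domain of *herself₆*: the embedded TP, whose subject is [Nadia₄'s rival]₅.
*Tamar₁* does not c-command the anaphor → cannot bind it.
*[Tamar₁'s mentor]₂* c-commands the anaphor but is outside its binding domain → cannot satisfy Principle A.
*Carmen₃* c-commands the anaphor but is outside its binding domain → cannot satisfy Principle A.
*Nadia₄* does not c-command the anaphor → cannot bind it.
*[Nadia₄'s rival]₅* c-commands the anaphor within its binding domain → licit binder.

{5}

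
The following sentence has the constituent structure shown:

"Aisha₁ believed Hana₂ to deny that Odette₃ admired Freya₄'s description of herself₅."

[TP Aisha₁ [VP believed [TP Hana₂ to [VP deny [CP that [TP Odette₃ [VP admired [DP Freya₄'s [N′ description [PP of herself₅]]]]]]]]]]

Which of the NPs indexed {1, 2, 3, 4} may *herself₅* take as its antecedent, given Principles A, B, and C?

{4}

*herself* is an anaphor, so Principle A applies: it must be bound in its binding domain.
Binding domain of *herself₅*: the possessed DP, whose subject is Freya₄.
*Aisha₁* c-commands the anaphor but is outside its binding domain → cannot satisfy Principle A.
*Hana₂* c-commands the anaphor but is outside its binding domain → cannot satisfy Principle A.
*Odette₃* c-commands the anaphor but is outside its binding domain → cannot satisfy Principle A.
*Freya₄* c-commands the anaphor within its binding domain → licit binder.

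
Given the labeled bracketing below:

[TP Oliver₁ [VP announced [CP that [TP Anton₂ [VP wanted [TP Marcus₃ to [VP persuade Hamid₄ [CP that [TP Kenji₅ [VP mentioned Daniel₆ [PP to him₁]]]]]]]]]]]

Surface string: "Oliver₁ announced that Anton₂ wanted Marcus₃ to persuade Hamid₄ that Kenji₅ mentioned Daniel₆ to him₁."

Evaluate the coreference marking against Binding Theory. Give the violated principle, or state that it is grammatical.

The two coindexed NPs are *Oliver₁* and *him₁*.
*him₁* is a pronoun; its binding domain is the embedded TP, whose subject is Kenji₅. Within that domain it is c-commanded only by *Kenji₅*, *Daniel₆*, which carry a different index — the pronoun is free locally, so Principle B holds.
*Oliver₁* is an R-expression; *him₁* does not c-command it, and no other NP shares its index, so Principle C is satisfied.
All principles are respected.

grammatical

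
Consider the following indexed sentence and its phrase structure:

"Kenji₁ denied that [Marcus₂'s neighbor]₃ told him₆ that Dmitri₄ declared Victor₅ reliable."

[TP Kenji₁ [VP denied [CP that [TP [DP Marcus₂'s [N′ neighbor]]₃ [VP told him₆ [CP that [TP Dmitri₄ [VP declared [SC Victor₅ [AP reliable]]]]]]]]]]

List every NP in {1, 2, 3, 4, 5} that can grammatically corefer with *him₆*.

*him* is a pronoun, so Principle B applies: it must be free in its binding domain.
Binding domain of *him₆*: the embedded TP, whose subject is [Marcus₂'s neighbor]₃.
*Kenji₁* c-commands the pronoun but from outside its binding domain, and is not c-commanded by it → coindexation permitted.
*Marcus₂* and the pronoun do not c-command one another → neither Principle B nor Principle C is at stake; coindexation permitted.
*[Marcus₂'s neighbor]₃* c-commands the pronoun within its binding domain → coindexation would violate Principle B.
*Dmitri₄*: the pronoun c-commands this R-expression → coindexation would violate Principle C on *Dmitri₄*.
*Victor₅*: the pronoun c-commands this R-expression → coindexation would violate Principle C on *Victor₅*.

{1, 2}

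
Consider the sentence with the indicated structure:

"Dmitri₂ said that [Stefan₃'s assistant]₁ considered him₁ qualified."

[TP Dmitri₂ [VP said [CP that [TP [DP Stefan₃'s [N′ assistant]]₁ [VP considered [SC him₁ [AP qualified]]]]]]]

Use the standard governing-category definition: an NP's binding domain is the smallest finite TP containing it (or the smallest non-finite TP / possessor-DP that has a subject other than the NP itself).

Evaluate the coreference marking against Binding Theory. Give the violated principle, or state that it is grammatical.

Principle B

The two coindexed NPs are *[Stefan₃'s assistant]₁* and *him₁*.
*him₁* is a pronoun. Its binding domain is the embedded TP, whose subject is [Stefan₃'s assistant]₁.
*[Stefan₃'s assistant]₁* c-commands it within that domain and carries the same index.
The pronoun is locally bound → Principle B violation.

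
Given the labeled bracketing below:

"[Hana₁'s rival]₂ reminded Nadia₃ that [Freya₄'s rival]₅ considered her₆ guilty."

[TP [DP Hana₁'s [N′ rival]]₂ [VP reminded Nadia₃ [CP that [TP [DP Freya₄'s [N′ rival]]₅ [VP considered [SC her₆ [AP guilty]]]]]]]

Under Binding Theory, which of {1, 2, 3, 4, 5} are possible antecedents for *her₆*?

*her* is a pronoun, so Principle B applies: it must be free in its binding domain.
Binding domain of *her₆*: the embedded TP, whose subject is [Freya₄'s rival]₅.
*Hana₁* and the pronoun do not c-command one another → neither Principle B nor Principle C is at stake; coindexation permitted.
*[Hana₁'s rival]₂* c-commands the pronoun but from outside its binding domain, and is not c-commanded by it → coindexation permitted.
*Nadia₃* c-commands the pronoun but from outside its binding domain, and is not c-commanded by it → coindexation permitted.
*Freya₄* and the pronoun do not c-command one another → neither Principle B nor Principle C is at stake; coindexation permitted.
*[Freya₄'s rival]₅* c-commands the pronoun within its binding domain → coindexation would violate Principle B.

{1, 2, 3, 4}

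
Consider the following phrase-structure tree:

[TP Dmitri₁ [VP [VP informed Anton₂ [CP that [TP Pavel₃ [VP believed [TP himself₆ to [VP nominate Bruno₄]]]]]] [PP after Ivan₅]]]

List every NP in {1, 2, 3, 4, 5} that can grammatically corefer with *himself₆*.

*himself* is an anaphor, so Principle A applies: it must be bound in its binding domain.
Binding domain of *himself₆*: the embedded TP, whose subject is Pavel₃.
*Dmitri₁* c-commands the anaphor but is outside its binding domain → cannot satisfy Principle A.
*Anton₂* c-commands the anaphor but is outside its binding domain → cannot satisfy Principle A.
*Pavel₃* c-commands the anaphor within its binding domain → licit binder.
*Bruno₄* does not c-command the anaphor → cannot bind it.
*Ivan₅* does not c-command the anaphor → cannot bind it.

{3}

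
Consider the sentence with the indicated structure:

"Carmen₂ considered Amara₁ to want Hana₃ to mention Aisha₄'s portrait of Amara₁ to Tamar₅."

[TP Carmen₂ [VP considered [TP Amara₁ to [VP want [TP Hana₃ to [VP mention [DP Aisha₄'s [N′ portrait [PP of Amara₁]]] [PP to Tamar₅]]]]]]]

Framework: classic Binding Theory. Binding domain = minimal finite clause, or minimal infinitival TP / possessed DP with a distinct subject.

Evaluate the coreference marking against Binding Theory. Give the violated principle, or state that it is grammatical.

Principle C

The two coindexed NPs are *Amara₁* (the higher occurrence) and *Amara₁* (the lower occurrence).
*Amara₁* (the lower occurrence) is an R-expression. Principle C requires it to be free everywhere.
*Amara₁* (the higher occurrence) c-commands it and carries the same index.
The R-expression is bound → Principle C violation.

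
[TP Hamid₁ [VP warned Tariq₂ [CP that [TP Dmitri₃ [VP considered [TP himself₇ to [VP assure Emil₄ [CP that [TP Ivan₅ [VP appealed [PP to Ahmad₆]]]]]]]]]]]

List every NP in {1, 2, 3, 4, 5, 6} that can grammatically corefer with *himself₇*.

*himself* is an anaphor, so Principle A applies: it must be bound in its binding domain.
Binding domain of *himself₇*: the embedded TP, whose subject is Dmitri₃.
*Hamid₁* c-commands the anaphor but is outside its binding domain → cannot satisfy Principle A.
*Tariq₂* c-commands the anaphor but is outside its binding domain → cannot satisfy Principle A.
*Dmitri₃* c-commands the anaphor within its binding domain → licit binder.
*Emil₄* does not c-command the anaphor → cannot bind it.
*Ivan₅* does not c-command the anaphor → cannot bind it.
*Ahmad₆* does not c-command the anaphor → cannot bind it.

{3}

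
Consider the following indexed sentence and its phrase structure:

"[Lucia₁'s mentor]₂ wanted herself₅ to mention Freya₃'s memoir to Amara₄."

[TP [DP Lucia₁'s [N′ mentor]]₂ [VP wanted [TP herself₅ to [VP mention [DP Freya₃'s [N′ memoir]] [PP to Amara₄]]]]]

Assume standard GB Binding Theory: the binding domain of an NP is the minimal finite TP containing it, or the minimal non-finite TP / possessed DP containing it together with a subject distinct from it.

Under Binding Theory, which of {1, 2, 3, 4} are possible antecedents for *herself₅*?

*herself* is an anaphor, so Principle A applies: it must be bound in its binding domain.
Binding domain of *herself₅*: the matrix TP, whose subject is [Lucia₁'s mentor]₂.
*Lucia₁* does not c-command the anaphor → cannot bind it.
*[Lucia₁'s mentor]₂* c-commands the anaphor within its binding domain → licit binder.
*Freya₃* does not c-command the anaphor → cannot bind it.
*Amara₄* does not c-command the anaphor → cannot bind it.

{2}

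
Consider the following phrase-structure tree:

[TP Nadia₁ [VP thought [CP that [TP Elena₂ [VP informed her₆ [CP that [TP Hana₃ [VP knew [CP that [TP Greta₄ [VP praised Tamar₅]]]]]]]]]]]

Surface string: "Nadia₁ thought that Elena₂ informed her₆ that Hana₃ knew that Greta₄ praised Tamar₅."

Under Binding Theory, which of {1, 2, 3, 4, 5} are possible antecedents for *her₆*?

*her* is a pronoun, so Principle B applies: it must be free in its binding domain.
Binding domain of *her₆*: the embedded TP, whose subject is Elena₂.
*Nadia₁* c-commands the pronoun but from outside its binding domain, and is not c-commanded by it → coindexation permitted.
*Elena₂* c-commands the pronoun within its binding domain → coindexation would violate Principle B.
*Hana₃*: the pronoun c-commands this R-expression → coindexation would violate Principle C on *Hana₃*.
*Greta₄*: the pronoun c-commands this R-expression → coindexation would violate Principle C on *Greta₄*.
*Tamar₅*: the pronoun c-commands this R-expression → coindexation would violate Principle C on *Tamar₅*.

{1}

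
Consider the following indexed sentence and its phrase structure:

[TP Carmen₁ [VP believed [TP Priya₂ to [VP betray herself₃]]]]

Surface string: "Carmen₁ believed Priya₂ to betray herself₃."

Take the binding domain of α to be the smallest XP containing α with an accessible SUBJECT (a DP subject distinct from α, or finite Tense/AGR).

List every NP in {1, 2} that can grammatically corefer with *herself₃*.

{2}

*herself* is an anaphor, so Principle A applies: it must be bound in its binding domain.
Binding domain of *herself₃*: the embedded TP, whose subject is Priya₂.
*Carmen₁* c-commands the anaphor but is outside its binding domain → cannot satisfy Principle A.
*Priya₂* c-commands the anaphor within its binding domain → licit binder.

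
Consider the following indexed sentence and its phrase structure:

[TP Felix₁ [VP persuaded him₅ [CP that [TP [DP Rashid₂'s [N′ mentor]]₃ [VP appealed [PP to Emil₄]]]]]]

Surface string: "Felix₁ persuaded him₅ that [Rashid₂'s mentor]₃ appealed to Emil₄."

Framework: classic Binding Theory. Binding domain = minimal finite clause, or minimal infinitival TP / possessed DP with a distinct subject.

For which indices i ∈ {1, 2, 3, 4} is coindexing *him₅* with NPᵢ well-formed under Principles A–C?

*him* is a pronoun, so Principle B applies: it must be free in its binding domain.
Binding domain of *him₅*: the matrix TP, whose subject is Felix₁.
*Felix₁* c-commands the pronoun within its binding domain → coindexation would violate Principle B.
*Rashid₂*: the pronoun c-commands this R-expression → coindexation would violate Principle C on *Rashid₂*.
*[Rashid₂'s mentor]₃*: the pronoun c-commands this R-expression → coindexation would violate Principle C on *[Rashid₂'s mentor]₃*.
*Emil₄*: the pronoun c-commands this R-expression → coindexation would violate Principle C on *Emil₄*.

none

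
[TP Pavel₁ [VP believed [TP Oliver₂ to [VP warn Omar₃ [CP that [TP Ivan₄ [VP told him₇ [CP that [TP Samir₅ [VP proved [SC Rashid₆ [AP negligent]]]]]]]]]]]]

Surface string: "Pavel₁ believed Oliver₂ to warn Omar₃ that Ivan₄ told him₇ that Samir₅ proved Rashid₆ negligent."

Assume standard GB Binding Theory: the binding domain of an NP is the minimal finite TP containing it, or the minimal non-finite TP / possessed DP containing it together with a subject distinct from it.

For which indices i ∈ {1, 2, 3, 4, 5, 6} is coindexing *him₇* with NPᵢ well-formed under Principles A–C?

{1, 2, 3}

*him* is a pronoun, so Principle B applies: it must be free in its binding domain.
Binding domain of *him₇*: the embedded TP, whose subject is Ivan₄.
*Pavel₁* c-commands the pronoun but from outside its binding domain, and is not c-commanded by it → coindexation permitted.
*Oliver₂* c-commands the pronoun but from outside its binding domain, and is not c-commanded by it → coindexation permitted.
*Omar₃* c-commands the pronoun but from outside its binding domain, and is not c-commanded by it → coindexation permitted.
*Ivan₄* c-commands the pronoun within its binding domain → coindexation would violate Principle B.
*Samir₅*: the pronoun c-commands this R-expression → coindexation would violate Principle C on *Samir₅*.
*Rashid₆*: the pronoun c-commands this R-expression → coindexation would violate Principle C on *Rashid₆*.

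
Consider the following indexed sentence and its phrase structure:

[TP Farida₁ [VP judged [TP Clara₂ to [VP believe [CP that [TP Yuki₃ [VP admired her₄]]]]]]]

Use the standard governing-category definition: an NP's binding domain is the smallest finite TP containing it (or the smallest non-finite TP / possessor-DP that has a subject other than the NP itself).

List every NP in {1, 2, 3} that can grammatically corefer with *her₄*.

{1, 2}

*her* is a pronoun, so Principle B applies: it must be free in its binding domain.
Binding domain of *her₄*: the embedded TP, whose subject is Yuki₃.
*Farida₁* c-commands the pronoun but from outside its binding domain, and is not c-commanded by it → coindexation permitted.
*Clara₂* c-commands the pronoun but from outside its binding domain, and is not c-commanded by it → coindexation permitted.
*Yuki₃* c-commands the pronoun within its binding domain → coindexation would violate Principle B.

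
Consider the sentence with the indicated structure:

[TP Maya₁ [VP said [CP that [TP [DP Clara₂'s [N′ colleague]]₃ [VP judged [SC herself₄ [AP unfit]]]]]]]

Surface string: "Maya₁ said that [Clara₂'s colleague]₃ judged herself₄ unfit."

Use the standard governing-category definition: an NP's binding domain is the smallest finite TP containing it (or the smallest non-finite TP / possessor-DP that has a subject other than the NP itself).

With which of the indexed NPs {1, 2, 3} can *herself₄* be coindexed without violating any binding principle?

{3}

*herself* is an anaphor, so Principle A applies: it must be bound in its binding domain.
Binding domain of *herself₄*: the embedded TP, whose subject is [Clara₂'s colleague]₃.
*Maya₁* c-commands the anaphor but is outside its binding domain → cannot satisfy Principle A.
*Clara₂* does not c-command the anaphor → cannot bind it.
*[Clara₂'s colleague]₃* c-commands the anaphor within its binding domain → licit binder.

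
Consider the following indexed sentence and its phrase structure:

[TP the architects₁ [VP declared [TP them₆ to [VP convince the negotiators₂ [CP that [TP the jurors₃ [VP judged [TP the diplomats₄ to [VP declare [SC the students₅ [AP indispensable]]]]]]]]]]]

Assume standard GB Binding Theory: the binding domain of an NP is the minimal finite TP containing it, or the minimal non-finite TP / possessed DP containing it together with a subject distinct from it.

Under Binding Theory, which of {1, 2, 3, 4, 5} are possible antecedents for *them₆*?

none

*them* is a pronoun, so Principle B applies: it must be free in its binding domain.
Binding domain of *them₆*: the matrix TP, whose subject is the architects₁.
*the architects₁* c-commands the pronoun within its binding domain → coindexation would violate Principle B.
*the negotiators₂*: the pronoun c-commands this R-expression → coindexation would violate Principle C on *the negotiators₂*.
*the jurors₃*: the pronoun c-commands this R-expression → coindexation would violate Principle C on *the jurors₃*.
*the diplomats₄*: the pronoun c-commands this R-expression → coindexation would violate Principle C on *the diplomats₄*.
*the students₅*: the pronoun c-commands this R-expression → coindexation would violate Principle C on *the students₅*.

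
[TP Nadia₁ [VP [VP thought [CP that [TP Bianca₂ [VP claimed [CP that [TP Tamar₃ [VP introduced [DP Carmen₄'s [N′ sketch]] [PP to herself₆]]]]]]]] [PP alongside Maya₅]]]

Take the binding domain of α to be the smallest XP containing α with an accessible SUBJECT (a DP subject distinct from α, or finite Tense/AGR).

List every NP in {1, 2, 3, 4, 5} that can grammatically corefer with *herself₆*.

{3}

*herself* is an anaphor, so Principle A applies: it must be bound in its binding domain.
Binding domain of *herself₆*: the embedded TP, whose subject is Tamar₃.
*Nadia₁* c-commands the anaphor but is outside its binding domain → cannot satisfy Principle A.
*Bianca₂* c-commands the anaphor but is outside its binding domain → cannot satisfy Principle A.
*Tamar₃* c-commands the anaphor within its binding domain → licit binder.
*Carmen₄* does not c-command the anaphor → cannot bind it.
*Maya₅* does not c-command the anaphor → cannot bind it.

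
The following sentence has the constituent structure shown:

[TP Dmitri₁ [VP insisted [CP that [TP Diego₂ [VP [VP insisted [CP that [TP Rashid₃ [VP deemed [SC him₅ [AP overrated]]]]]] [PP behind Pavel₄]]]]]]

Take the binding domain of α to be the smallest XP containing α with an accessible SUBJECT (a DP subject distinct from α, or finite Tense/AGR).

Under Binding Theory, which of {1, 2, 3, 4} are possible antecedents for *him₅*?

{1, 2, 4}

*him* is a pronoun, so Principle B applies: it must be free in its binding domain.
Binding domain of *him₅*: the embedded TP, whose subject is Rashid₃.
*Dmitri₁* c-commands the pronoun but from outside its binding domain, and is not c-commanded by it → coindexation permitted.
*Diego₂* c-commands the pronoun but from outside its binding domain, and is not c-commanded by it → coindexation permitted.
*Rashid₃* c-commands the pronoun within its binding domain → coindexation would violate Principle B.
*Pavel₄* and the pronoun do not c-command one another → neither Principle B nor Principle C is at stake; coindexation permitted.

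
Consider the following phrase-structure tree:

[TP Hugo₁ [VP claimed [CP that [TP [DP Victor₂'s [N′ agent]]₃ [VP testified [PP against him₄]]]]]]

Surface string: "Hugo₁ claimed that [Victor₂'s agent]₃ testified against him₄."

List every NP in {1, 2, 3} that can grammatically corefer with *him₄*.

*him* is a pronoun, so Principle B applies: it must be free in its binding domain.
Binding domain of *him₄*: the embedded TP, whose subject is [Victor₂'s agent]₃.
*Hugo₁* c-commands the pronoun but from outside its binding domain, and is not c-commanded by it → coindexation permitted.
*Victor₂* and the pronoun do not c-command one another → neither Principle B nor Principle C is at stake; coindexation permitted.
*[Victor₂'s agent]₃* c-commands the pronoun within its binding domain → coindexation would violate Principle B.

{1, 2}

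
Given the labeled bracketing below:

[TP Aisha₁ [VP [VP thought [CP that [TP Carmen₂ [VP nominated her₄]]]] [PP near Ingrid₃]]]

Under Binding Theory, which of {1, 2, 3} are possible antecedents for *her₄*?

{1, 3}

*her* is a pronoun, so Principle B applies: it must be free in its binding domain.
Binding domain of *her₄*: the embedded TP, whose subject is Carmen₂.
*Aisha₁* c-commands the pronoun but from outside its binding domain, and is not c-commanded by it → coindexation permitted.
*Carmen₂* c-commands the pronoun within its binding domain → coindexation would violate Principle B.
*Ingrid₃* and the pronoun do not c-command one another → neither Principle B nor Principle C is at stake; coindexation permitted.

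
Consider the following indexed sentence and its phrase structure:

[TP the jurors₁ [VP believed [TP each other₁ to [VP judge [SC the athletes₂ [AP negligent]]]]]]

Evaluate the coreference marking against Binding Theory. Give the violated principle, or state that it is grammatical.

The two coindexed NPs are *the jurors₁* and *each other₁*.
*each other₁* is an anaphor; its binding domain is the matrix TP, whose subject is the jurors₁. *the jurors₁* c-commands it within that domain and shares its index, so Principle A is satisfied.
*the jurors₁* is an R-expression; *each other₁* does not c-command it, and no other NP shares its index, so Principle C is satisfied.
All principles are respected.

grammatical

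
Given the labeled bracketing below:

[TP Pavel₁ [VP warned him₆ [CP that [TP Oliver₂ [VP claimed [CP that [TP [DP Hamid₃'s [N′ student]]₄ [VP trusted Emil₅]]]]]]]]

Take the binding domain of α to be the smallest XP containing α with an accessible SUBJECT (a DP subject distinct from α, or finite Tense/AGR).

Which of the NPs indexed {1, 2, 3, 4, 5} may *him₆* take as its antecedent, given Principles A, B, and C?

none

*him* is a pronoun, so Principle B applies: it must be free in its binding domain.
Binding domain of *him₆*: the matrix TP, whose subject is Pavel₁.
*Pavel₁* c-commands the pronoun within its binding domain → coindexation would violate Principle B.
*Oliver₂*: the pronoun c-commands this R-expression → coindexation would violate Principle C on *Oliver₂*.
*Hamid₃*: the pronoun c-commands this R-expression → coindexation would violate Principle C on *Hamid₃*.
*[Hamid₃'s student]₄*: the pronoun c-commands this R-expression → coindexation would violate Principle C on *[Hamid₃'s student]₄*.
*Emil₅*: the pronoun c-commands this R-expression → coindexation would violate Principle C on *Emil₅*.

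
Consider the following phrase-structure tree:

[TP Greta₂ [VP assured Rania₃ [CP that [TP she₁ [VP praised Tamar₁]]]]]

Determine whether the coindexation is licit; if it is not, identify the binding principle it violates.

Principle C

The two coindexed NPs are *she₁* and *Tamar₁*.
*Tamar₁* is an R-expression. Principle C requires it to be free everywhere.
*she₁* c-commands it and carries the same index.
The R-expression is bound → Principle C violation.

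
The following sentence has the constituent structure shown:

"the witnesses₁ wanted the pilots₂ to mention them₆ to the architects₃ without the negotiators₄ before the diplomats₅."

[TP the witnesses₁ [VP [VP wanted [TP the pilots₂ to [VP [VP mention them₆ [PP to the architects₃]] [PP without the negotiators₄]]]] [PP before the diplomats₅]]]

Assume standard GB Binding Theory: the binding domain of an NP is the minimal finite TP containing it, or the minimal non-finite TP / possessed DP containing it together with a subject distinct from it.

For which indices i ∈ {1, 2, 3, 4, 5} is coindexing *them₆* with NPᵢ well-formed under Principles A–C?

*them* is a pronoun, so Principle B applies: it must be free in its binding domain.
Binding domain of *them₆*: the embedded TP, whose subject is the pilots₂.
*the witnesses₁* c-commands the pronoun but from outside its binding domain, and is not c-commanded by it → coindexation permitted.
*the pilots₂* c-commands the pronoun within its binding domain → coindexation would violate Principle B.
*the architects₃*: the pronoun c-commands this R-expression → coindexation would violate Principle C on *the architects₃*.
*the negotiators₄* and the pronoun do not c-command one another → neither Principle B nor Principle C is at stake; coindexation permitted.
*the diplomats₅* and the pronoun do not c-command one another → neither Principle B nor Principle C is at stake; coindexation permitted.

{1, 4, 5}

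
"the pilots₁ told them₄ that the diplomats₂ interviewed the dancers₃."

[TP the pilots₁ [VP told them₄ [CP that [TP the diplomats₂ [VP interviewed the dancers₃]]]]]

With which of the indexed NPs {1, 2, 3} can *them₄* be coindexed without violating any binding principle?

none

*them* is a pronoun, so Principle B applies: it must be free in its binding domain.
Binding domain of *them₄*: the matrix TP, whose subject is the pilots₁.
*the pilots₁* c-commands the pronoun within its binding domain → coindexation would violate Principle B.
*the diplomats₂*: the pronoun c-commands this R-expression → coindexation would violate Principle C on *the diplomats₂*.
*the dancers₃*: the pronoun c-commands this R-expression → coindexation would violate Principle C on *the dancers₃*.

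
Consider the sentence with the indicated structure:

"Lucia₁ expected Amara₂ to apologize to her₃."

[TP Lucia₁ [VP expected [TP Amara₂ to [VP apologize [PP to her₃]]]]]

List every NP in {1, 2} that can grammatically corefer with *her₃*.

*her* is a pronoun, so Principle B applies: it must be free in its binding domain.
Binding domain of *her₃*: the embedded TP, whose subject is Amara₂.
*Lucia₁* c-commands the pronoun but from outside its binding domain, and is not c-commanded by it → coindexation permitted.
*Amara₂* c-commands the pronoun within its binding domain → coindexation would violate Principle B.

{1}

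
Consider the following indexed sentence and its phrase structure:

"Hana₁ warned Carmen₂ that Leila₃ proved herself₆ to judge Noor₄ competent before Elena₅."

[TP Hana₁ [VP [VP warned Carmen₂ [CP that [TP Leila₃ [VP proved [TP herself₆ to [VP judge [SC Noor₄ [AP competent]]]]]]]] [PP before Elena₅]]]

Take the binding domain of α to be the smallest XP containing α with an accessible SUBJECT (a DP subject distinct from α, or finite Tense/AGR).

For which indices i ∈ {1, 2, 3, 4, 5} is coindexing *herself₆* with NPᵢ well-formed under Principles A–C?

*herself* is an anaphor, so Principle A applies: it must be bound in its binding domain.
Binding domain of *herself₆*: the embedded TP, whose subject is Leila₃.
*Hana₁* c-commands the anaphor but is outside its binding domain → cannot satisfy Principle A.
*Carmen₂* c-commands the anaphor but is outside its binding domain → cannot satisfy Principle A.
*Leila₃* c-commands the anaphor within its binding domain → licit binder.
*Noor₄* does not c-command the anaphor → cannot bind it.
*Elena₅* does not c-command the anaphor → cannot bind it.

{3}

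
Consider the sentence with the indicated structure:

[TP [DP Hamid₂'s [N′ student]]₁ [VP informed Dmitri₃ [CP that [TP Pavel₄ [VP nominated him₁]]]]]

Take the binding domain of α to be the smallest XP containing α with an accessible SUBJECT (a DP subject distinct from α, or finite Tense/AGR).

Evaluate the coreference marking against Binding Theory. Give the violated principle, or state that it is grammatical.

The two coindexed NPs are *[Hamid₂'s student]₁* and *him₁*.
*him₁* is a pronoun; its binding domain is the embedded TP, whose subject is Pavel₄. Within that domain it is c-commanded only by *Pavel₄*, which carries a different index — the pronoun is free locally, so Principle B holds.
*[Hamid₂'s student]₁* is an R-expression; *him₁* does not c-command it, and no other NP shares its index, so Principle C is satisfied.
All principles are respected.

grammatical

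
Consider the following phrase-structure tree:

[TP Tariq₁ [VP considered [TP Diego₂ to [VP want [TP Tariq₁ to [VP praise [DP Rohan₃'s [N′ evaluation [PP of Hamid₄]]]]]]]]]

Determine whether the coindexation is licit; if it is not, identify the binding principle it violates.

The two coindexed NPs are *Tariq₁* (the higher occurrence) and *Tariq₁* (the lower occurrence).
*Tariq₁* (the lower occurrence) is an R-expression. Principle C requires it to be free everywhere.
*Tariq₁* (the higher occurrence) c-commands it and carries the same index.
The R-expression is bound → Principle C violation.

Principle C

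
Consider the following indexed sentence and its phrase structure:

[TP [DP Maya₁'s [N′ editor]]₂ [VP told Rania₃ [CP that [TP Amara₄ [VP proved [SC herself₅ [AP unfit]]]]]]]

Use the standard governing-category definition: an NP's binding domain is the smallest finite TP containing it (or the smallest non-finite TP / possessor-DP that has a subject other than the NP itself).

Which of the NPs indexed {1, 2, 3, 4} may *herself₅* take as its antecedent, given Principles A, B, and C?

{4}

*herself* is an anaphor, so Principle A applies: it must be bound in its binding domain.
Binding domain of *herself₅*: the embedded TP, whose subject is Amara₄.
*Maya₁* does not c-command the anaphor → cannot bind it.
*[Maya₁'s editor]₂* c-commands the anaphor but is outside its binding domain → cannot satisfy Principle A.
*Rania₃* c-commands the anaphor but is outside its binding domain → cannot satisfy Principle A.
*Amara₄* c-commands the anaphor within its binding domain → licit binder.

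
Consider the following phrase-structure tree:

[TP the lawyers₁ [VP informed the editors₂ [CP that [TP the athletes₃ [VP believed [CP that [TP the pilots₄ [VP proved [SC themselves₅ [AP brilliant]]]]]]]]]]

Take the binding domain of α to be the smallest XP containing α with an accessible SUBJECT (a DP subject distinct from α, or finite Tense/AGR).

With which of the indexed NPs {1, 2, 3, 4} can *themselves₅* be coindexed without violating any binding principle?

{4}

*themselves* is an anaphor, so Principle A applies: it must be bound in its binding domain.
Binding domain of *themselves₅*: the embedded TP, whose subject is the pilots₄.
*the lawyers₁* c-commands the anaphor but is outside its binding domain → cannot satisfy Principle A.
*the editors₂* c-commands the anaphor but is outside its binding domain → cannot satisfy Principle A.
*the athletes₃* c-commands the anaphor but is outside its binding domain → cannot satisfy Principle A.
*the pilots₄* c-commands the anaphor within its binding domain → licit binder.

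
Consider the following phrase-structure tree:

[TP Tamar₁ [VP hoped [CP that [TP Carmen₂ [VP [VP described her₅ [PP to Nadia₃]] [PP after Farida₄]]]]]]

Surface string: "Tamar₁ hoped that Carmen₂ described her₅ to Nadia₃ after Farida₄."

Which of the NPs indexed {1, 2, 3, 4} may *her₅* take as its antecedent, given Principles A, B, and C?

{1, 4}

*her* is a pronoun, so Principle B applies: it must be free in its binding domain.
Binding domain of *her₅*: the embedded TP, whose subject is Carmen₂.
*Tamar₁* c-commands the pronoun but from outside its binding domain, and is not c-commanded by it → coindexation permitted.
*Carmen₂* c-commands the pronoun within its binding domain → coindexation would violate Principle B.
*Nadia₃*: the pronoun c-commands this R-expression → coindexation would violate Principle C on *Nadia₃*.
*Farida₄* and the pronoun do not c-command one another → neither Principle B nor Principle C is at stake; coindexation permitted.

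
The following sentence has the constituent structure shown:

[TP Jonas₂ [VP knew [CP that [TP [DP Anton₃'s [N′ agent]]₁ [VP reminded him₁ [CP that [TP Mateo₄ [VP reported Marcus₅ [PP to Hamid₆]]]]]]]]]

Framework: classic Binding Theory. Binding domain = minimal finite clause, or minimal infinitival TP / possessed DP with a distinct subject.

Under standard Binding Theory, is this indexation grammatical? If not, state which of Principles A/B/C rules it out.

Principle B

The two coindexed NPs are *[Anton₃'s agent]₁* and *him₁*.
*him₁* is a pronoun. Its binding domain is the embedded TP, whose subject is [Anton₃'s agent]₁.
*[Anton₃'s agent]₁* c-commands it within that domain and carries the same index.
The pronoun is locally bound → Principle B violation.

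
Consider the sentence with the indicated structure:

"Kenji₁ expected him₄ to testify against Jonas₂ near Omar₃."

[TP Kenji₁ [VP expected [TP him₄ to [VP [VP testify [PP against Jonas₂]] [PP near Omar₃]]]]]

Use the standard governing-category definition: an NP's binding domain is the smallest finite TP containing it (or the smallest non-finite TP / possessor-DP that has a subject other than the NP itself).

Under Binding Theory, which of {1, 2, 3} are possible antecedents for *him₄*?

*him* is a pronoun, so Principle B applies: it must be free in its binding domain.
Binding domain of *him₄*: the matrix TP, whose subject is Kenji₁.
*Kenji₁* c-commands the pronoun within its binding domain → coindexation would violate Principle B.
*Jonas₂*: the pronoun c-commands this R-expression → coindexation would violate Principle C on *Jonas₂*.
*Omar₃*: the pronoun c-commands this R-expression → coindexation would violate Principle C on *Omar₃*.

none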